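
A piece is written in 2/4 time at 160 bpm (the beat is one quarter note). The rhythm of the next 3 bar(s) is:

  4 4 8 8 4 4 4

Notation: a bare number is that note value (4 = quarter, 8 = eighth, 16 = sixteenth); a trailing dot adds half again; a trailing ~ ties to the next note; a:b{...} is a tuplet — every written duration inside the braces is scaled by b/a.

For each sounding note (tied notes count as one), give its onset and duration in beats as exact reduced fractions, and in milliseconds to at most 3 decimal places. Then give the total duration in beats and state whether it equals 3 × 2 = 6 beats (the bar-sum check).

1) 0.0ms=0b +375.0ms=1b
2) 375.0ms=1b +375.0ms=1b
3) 750.0ms=2b +187.5ms=1/2b
4) 937.5ms=5/2b +187.5ms=1/2b
5) 1125.0ms=3b +375.0ms=1b
6) 1500.0ms=4b +375.0ms=1b
7) 1875.0ms=5b +375.0ms=1b
Σ=6b of 6 (160bpm 2/4) — PASS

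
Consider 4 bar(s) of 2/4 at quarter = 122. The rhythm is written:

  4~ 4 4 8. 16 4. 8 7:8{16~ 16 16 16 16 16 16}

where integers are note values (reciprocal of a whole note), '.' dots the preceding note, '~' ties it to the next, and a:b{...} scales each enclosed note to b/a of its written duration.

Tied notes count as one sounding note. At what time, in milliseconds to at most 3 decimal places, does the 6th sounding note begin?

note 6 onset = 11/2b = 2704.918ms

1. 0.0ms @ 0 + 983.607ms (2)
2. 983.607ms @ 2 + 491.803ms (1)
3. 1475.41ms @ 3 + 368.852ms (3/4)
4. 1844.262ms @ 15/4 + 122.951ms (1/4)
5. 1967.213ms @ 4 + 737.705ms (3/2)
6. 2704.918ms @ 11/2 + 245.902ms (1/2)
7. 2950.82ms @ 6 + 281.03ms (4/7)
8. 3231.85ms @ 46/7 + 140.515ms (2/7)
9. 3372.365ms @ 48/7 + 140.515ms (2/7)
10. 3512.881ms @ 50/7 + 140.515ms (2/7)
11. 3653.396ms @ 52/7 + 140.515ms (2/7)
12. 3793.911ms @ 54/7 + 140.515ms (2/7)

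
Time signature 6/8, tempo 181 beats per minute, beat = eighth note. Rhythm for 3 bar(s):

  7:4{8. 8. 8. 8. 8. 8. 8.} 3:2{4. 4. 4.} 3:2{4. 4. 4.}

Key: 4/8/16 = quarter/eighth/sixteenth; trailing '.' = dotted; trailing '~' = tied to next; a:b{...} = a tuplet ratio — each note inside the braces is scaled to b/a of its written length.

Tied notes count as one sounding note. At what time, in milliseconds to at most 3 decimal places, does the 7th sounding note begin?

1. 0.0ms @ 0 + 284.136ms (6/7)
2. 284.136ms @ 6/7 + 284.136ms (6/7)
3. 568.272ms @ 12/7 + 284.136ms (6/7)
4. 852.407ms @ 18/7 + 284.136ms (6/7)
5. 1136.543ms @ 24/7 + 284.136ms (6/7)
6. 1420.679ms @ 30/7 + 284.136ms (6/7)
7. 1704.815ms @ 36/7 + 284.136ms (6/7)
8. 1988.95ms @ 6 + 662.983ms (2)
9. 2651.934ms @ 8 + 662.983ms (2)
10. 3314.917ms @ 10 + 662.983ms (2)
11. 3977.901ms @ 12 + 662.983ms (2)
12. 4640.884ms @ 14 + 662.983ms (2)
13. 5303.867ms @ 16 + 662.983ms (2)

note 7 onset = 36/7b = 1704.815ms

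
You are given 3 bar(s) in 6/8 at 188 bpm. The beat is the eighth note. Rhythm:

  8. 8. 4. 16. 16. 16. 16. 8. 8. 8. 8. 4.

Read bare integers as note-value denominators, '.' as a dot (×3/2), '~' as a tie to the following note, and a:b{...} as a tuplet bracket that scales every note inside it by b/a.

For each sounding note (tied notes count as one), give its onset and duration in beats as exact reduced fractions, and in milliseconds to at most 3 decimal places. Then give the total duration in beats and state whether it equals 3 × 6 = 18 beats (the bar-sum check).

1) 0.0ms=0b +478.723ms=3/2b
2) 478.723ms=3/2b +478.723ms=3/2b
3) 957.447ms=3b +957.447ms=3b
4) 1914.894ms=6b +239.362ms=3/4b
5) 2154.255ms=27/4b +239.362ms=3/4b
6) 2393.617ms=15/2b +239.362ms=3/4b
7) 2632.979ms=33/4b +239.362ms=3/4b
8) 2872.34ms=9b +478.723ms=3/2b
9) 3351.064ms=21/2b +478.723ms=3/2b
10) 3829.787ms=12b +478.723ms=3/2b
11) 4308.511ms=27/2b +478.723ms=3/2b
12) 4787.234ms=15b +957.447ms=3b
Σ=18b of 18 (188bpm 6/8) — PASS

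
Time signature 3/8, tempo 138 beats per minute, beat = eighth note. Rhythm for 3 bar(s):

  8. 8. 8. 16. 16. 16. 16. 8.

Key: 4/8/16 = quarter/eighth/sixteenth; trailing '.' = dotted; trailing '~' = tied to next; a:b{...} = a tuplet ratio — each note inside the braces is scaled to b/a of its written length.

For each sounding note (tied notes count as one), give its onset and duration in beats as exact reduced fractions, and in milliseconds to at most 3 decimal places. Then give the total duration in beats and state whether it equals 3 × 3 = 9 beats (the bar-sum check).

1) 0.0ms=0b +652.174ms=3/2b
2) 652.174ms=3/2b +652.174ms=3/2b
3) 1304.348ms=3b +652.174ms=3/2b
4) 1956.522ms=9/2b +326.087ms=3/4b
5) 2282.609ms=21/4b +326.087ms=3/4b
6) 2608.696ms=6b +326.087ms=3/4b
7) 2934.783ms=27/4b +326.087ms=3/4b
8) 3260.87ms=15/2b +652.174ms=3/2b
Σ=9b of 9 (138bpm 3/8) — PASS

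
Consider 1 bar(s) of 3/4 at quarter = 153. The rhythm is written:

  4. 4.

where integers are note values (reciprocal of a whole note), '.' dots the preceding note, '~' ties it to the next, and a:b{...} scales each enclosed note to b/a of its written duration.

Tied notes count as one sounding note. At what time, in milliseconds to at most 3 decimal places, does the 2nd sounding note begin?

note 2 onset = 3/2b = 588.235ms

1. 0.0ms @ 0 + 588.235ms (3/2)
2. 588.235ms @ 3/2 + 588.235ms (3/2)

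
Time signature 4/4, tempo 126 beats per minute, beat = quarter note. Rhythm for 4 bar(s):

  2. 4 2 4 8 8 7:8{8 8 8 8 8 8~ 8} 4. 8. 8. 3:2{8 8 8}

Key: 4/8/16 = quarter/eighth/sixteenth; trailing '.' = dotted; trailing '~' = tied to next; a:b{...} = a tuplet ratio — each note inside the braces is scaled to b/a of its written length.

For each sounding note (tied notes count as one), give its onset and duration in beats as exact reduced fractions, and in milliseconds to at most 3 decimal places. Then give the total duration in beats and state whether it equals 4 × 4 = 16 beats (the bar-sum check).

1) 0.0ms=0b +1428.571ms=3b
2) 1428.571ms=3b +476.19ms=1b
3) 1904.762ms=4b +952.381ms=2b
4) 2857.143ms=6b +476.19ms=1b
5) 3333.333ms=7b +238.095ms=1/2b
6) 3571.429ms=15/2b +238.095ms=1/2b
7) 3809.524ms=8b +272.109ms=4/7b
8) 4081.633ms=60/7b +272.109ms=4/7b
9) 4353.741ms=64/7b +272.109ms=4/7b
10) 4625.85ms=68/7b +272.109ms=4/7b
11) 4897.959ms=72/7b +272.109ms=4/7b
12) 5170.068ms=76/7b +544.218ms=8/7b
13) 5714.286ms=12b +714.286ms=3/2b
14) 6428.571ms=27/2b +357.143ms=3/4b
15) 6785.714ms=57/4b +357.143ms=3/4b
16) 7142.857ms=15b +158.73ms=1/3b
17) 7301.587ms=46/3b +158.73ms=1/3b
18) 7460.317ms=47/3b +158.73ms=1/3b
Σ=16b of 16 (126bpm 4/4) — PASS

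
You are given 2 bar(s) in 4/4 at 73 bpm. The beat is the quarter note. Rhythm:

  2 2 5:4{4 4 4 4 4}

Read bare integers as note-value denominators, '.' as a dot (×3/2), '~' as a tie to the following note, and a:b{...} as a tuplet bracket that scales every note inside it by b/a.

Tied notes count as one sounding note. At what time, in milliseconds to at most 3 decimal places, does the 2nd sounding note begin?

note 2 onset = 2b = 1643.836ms

1. 0.0ms @ 0 + 1643.836ms (2)
2. 1643.836ms @ 2 + 1643.836ms (2)
3. 3287.671ms @ 4 + 657.534ms (4/5)
4. 3945.205ms @ 24/5 + 657.534ms (4/5)
5. 4602.74ms @ 28/5 + 657.534ms (4/5)
6. 5260.274ms @ 32/5 + 657.534ms (4/5)
7. 5917.808ms @ 36/5 + 657.534ms (4/5)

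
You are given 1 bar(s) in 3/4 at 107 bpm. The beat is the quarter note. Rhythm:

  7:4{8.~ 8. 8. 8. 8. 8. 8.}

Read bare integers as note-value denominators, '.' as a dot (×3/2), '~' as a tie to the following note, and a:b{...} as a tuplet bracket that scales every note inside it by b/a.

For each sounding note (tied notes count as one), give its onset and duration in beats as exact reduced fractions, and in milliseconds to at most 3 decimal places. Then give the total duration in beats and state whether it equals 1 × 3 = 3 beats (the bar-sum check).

1) 0.0ms=0b +480.641ms=6/7b
2) 480.641ms=6/7b +240.32ms=3/7b
3) 720.961ms=9/7b +240.32ms=3/7b
4) 961.282ms=12/7b +240.32ms=3/7b
5) 1201.602ms=15/7b +240.32ms=3/7b
6) 1441.923ms=18/7b +240.32ms=3/7b
Σ=3b of 3 (107bpm 3/4) — PASS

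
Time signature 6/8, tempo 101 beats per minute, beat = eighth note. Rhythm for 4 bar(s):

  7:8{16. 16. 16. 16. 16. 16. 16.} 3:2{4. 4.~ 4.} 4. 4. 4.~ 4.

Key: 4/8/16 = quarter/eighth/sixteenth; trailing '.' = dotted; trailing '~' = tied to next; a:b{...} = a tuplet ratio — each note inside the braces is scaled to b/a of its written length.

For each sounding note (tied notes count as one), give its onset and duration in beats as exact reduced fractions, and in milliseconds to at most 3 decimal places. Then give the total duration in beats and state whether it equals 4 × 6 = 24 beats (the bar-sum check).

1) 0.0ms=0b +509.194ms=6/7b
2) 509.194ms=6/7b +509.194ms=6/7b
3) 1018.388ms=12/7b +509.194ms=6/7b
4) 1527.581ms=18/7b +509.194ms=6/7b
5) 2036.775ms=24/7b +509.194ms=6/7b
6) 2545.969ms=30/7b +509.194ms=6/7b
7) 3055.163ms=36/7b +509.194ms=6/7b
8) 3564.356ms=6b +1188.119ms=2b
9) 4752.475ms=8b +2376.238ms=4b
10) 7128.713ms=12b +1782.178ms=3b
11) 8910.891ms=15b +1782.178ms=3b
12) 10693.069ms=18b +3564.356ms=6b
Σ=24b of 24 (101bpm 6/8) — PASS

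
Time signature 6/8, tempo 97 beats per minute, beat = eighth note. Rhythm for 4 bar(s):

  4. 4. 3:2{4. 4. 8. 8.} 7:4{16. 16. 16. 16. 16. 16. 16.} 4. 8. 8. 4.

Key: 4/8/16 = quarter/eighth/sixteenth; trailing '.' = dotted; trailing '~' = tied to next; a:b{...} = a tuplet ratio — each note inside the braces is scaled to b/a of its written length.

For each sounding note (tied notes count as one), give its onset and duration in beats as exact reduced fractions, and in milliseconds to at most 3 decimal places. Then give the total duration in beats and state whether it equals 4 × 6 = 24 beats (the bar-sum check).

1) 0.0ms=0b +1855.67ms=3b
2) 1855.67ms=3b +1855.67ms=3b
3) 3711.34ms=6b +1237.113ms=2b
4) 4948.454ms=8b +1237.113ms=2b
5) 6185.567ms=10b +618.557ms=1b
6) 6804.124ms=11b +618.557ms=1b
7) 7422.68ms=12b +265.096ms=3/7b
8) 7687.776ms=87/7b +265.096ms=3/7b
9) 7952.872ms=90/7b +265.096ms=3/7b
10) 8217.968ms=93/7b +265.096ms=3/7b
11) 8483.063ms=96/7b +265.096ms=3/7b
12) 8748.159ms=99/7b +265.096ms=3/7b
13) 9013.255ms=102/7b +265.096ms=3/7b
14) 9278.351ms=15b +1855.67ms=3b
15) 11134.021ms=18b +927.835ms=3/2b
16) 12061.856ms=39/2b +927.835ms=3/2b
17) 12989.691ms=21b +1855.67ms=3b
Σ=24b of 24 (97bpm 6/8) — PASS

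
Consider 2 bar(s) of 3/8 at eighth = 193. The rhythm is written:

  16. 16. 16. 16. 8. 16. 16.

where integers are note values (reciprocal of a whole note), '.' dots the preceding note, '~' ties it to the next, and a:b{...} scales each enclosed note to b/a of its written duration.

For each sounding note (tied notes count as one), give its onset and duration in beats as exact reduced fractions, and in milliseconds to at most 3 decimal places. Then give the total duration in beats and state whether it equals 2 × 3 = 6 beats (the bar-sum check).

1) 0.0ms=0b +233.161ms=3/4b
2) 233.161ms=3/4b +233.161ms=3/4b
3) 466.321ms=3/2b +233.161ms=3/4b
4) 699.482ms=9/4b +233.161ms=3/4b
5) 932.642ms=3b +466.321ms=3/2b
6) 1398.964ms=9/2b +233.161ms=3/4b
7) 1632.124ms=21/4b +233.161ms=3/4b
Σ=6b of 6 (193bpm 3/8) — PASS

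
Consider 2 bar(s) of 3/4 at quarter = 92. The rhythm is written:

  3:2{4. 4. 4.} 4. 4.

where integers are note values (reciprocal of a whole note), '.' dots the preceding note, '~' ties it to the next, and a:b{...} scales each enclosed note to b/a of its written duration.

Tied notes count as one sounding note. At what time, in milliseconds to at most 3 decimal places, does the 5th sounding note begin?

1. 0.0ms @ 0 + 652.174ms (1)
2. 652.174ms @ 1 + 652.174ms (1)
3. 1304.348ms @ 2 + 652.174ms (1)
4. 1956.522ms @ 3 + 978.261ms (3/2)
5. 2934.783ms @ 9/2 + 978.261ms (3/2)

note 5 onset = 9/2b = 2934.783ms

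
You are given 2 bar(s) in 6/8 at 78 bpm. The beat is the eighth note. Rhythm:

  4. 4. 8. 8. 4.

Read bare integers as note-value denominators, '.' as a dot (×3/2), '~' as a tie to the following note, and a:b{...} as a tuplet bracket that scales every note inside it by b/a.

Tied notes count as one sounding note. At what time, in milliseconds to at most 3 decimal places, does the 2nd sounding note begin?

note 2 onset = 3b = 2307.692ms

1. 0.0ms @ 0 + 2307.692ms (3)
2. 2307.692ms @ 3 + 2307.692ms (3)
3. 4615.385ms @ 6 + 1153.846ms (3/2)
4. 5769.231ms @ 15/2 + 1153.846ms (3/2)
5. 6923.077ms @ 9 + 2307.692ms (3)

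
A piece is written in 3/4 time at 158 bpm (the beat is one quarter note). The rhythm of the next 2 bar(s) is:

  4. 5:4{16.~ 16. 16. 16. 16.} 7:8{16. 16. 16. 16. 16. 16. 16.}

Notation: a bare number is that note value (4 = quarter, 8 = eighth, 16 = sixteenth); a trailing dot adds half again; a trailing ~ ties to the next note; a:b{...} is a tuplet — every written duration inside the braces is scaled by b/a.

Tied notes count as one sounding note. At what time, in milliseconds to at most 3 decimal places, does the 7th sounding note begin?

note 7 onset = 24/7b = 1301.989ms

1. 0.0ms @ 0 + 569.62ms (3/2)
2. 569.62ms @ 3/2 + 227.848ms (3/5)
3. 797.468ms @ 21/10 + 113.924ms (3/10)
4. 911.392ms @ 12/5 + 113.924ms (3/10)
5. 1025.316ms @ 27/10 + 113.924ms (3/10)
6. 1139.241ms @ 3 + 162.749ms (3/7)
7. 1301.989ms @ 24/7 + 162.749ms (3/7)
8. 1464.738ms @ 27/7 + 162.749ms (3/7)
9. 1627.486ms @ 30/7 + 162.749ms (3/7)
10. 1790.235ms @ 33/7 + 162.749ms (3/7)
11. 1952.984ms @ 36/7 + 162.749ms (3/7)
12. 2115.732ms @ 39/7 + 162.749ms (3/7)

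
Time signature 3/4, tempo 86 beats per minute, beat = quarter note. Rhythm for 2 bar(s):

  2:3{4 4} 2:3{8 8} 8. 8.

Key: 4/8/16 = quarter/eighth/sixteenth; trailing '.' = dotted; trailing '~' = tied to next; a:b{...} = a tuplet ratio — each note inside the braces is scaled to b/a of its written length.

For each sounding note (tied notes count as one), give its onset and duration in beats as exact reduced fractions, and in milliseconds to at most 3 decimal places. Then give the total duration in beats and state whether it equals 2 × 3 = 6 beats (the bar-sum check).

1) 0.0ms=0b +1046.512ms=3/2b
2) 1046.512ms=3/2b +1046.512ms=3/2b
3) 2093.023ms=3b +523.256ms=3/4b
4) 2616.279ms=15/4b +523.256ms=3/4b
5) 3139.535ms=9/2b +523.256ms=3/4b
6) 3662.791ms=21/4b +523.256ms=3/4b
Σ=6b of 6 (86bpm 3/4) — PASS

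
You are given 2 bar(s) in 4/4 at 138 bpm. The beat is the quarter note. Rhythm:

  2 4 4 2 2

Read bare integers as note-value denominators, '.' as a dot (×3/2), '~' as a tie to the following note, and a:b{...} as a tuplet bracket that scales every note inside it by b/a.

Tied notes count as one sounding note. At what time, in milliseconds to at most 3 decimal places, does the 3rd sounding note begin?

1. 0.0ms @ 0 + 869.565ms (2)
2. 869.565ms @ 2 + 434.783ms (1)
3. 1304.348ms @ 3 + 434.783ms (1)
4. 1739.13ms @ 4 + 869.565ms (2)
5. 2608.696ms @ 6 + 869.565ms (2)

note 3 onset = 3b = 1304.348ms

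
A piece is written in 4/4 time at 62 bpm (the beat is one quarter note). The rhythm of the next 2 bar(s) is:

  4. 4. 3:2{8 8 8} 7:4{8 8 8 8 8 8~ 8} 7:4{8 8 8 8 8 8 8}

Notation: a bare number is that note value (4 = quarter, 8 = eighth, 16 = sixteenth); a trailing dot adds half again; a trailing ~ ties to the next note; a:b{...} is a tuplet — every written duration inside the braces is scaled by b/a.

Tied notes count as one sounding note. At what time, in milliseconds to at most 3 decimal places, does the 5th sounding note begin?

note 5 onset = 11/3b = 3548.387ms

1. 0.0ms @ 0 + 1451.613ms (3/2)
2. 1451.613ms @ 3/2 + 1451.613ms (3/2)
3. 2903.226ms @ 3 + 322.581ms (1/3)
4. 3225.806ms @ 10/3 + 322.581ms (1/3)
5. 3548.387ms @ 11/3 + 322.581ms (1/3)
6. 3870.968ms @ 4 + 276.498ms (2/7)
7. 4147.465ms @ 30/7 + 276.498ms (2/7)
8. 4423.963ms @ 32/7 + 276.498ms (2/7)
9. 4700.461ms @ 34/7 + 276.498ms (2/7)
10. 4976.959ms @ 36/7 + 276.498ms (2/7)
11. 5253.456ms @ 38/7 + 552.995ms (4/7)
12. 5806.452ms @ 6 + 276.498ms (2/7)
13. 6082.949ms @ 44/7 + 276.498ms (2/7)
14. 6359.447ms @ 46/7 + 276.498ms (2/7)
15. 6635.945ms @ 48/7 + 276.498ms (2/7)
16. 6912.442ms @ 50/7 + 276.498ms (2/7)
17. 7188.94ms @ 52/7 + 276.498ms (2/7)
18. 7465.438ms @ 54/7 + 276.498ms (2/7)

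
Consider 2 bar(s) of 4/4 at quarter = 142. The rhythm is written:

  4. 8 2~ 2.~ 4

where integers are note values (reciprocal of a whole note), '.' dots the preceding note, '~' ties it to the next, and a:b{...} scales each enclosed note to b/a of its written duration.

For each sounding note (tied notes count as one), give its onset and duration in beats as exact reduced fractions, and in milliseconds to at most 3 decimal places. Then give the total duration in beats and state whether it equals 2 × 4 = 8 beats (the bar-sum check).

1) 0.0ms=0b +633.803ms=3/2b
2) 633.803ms=3/2b +211.268ms=1/2b
3) 845.07ms=2b +2535.211ms=6b
Σ=8b of 8 (142bpm 4/4) — PASS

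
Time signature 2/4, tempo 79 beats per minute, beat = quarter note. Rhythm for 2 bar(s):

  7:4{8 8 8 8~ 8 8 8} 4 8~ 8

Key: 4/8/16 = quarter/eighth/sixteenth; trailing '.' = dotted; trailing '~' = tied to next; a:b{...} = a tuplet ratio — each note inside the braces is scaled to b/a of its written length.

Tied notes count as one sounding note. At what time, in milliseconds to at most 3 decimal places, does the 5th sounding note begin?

1. 0.0ms @ 0 + 216.998ms (2/7)
2. 216.998ms @ 2/7 + 216.998ms (2/7)
3. 433.996ms @ 4/7 + 216.998ms (2/7)
4. 650.995ms @ 6/7 + 433.996ms (4/7)
5. 1084.991ms @ 10/7 + 216.998ms (2/7)
6. 1301.989ms @ 12/7 + 216.998ms (2/7)
7. 1518.987ms @ 2 + 759.494ms (1)
8. 2278.481ms @ 3 + 759.494ms (1)

note 5 onset = 10/7b = 1084.991ms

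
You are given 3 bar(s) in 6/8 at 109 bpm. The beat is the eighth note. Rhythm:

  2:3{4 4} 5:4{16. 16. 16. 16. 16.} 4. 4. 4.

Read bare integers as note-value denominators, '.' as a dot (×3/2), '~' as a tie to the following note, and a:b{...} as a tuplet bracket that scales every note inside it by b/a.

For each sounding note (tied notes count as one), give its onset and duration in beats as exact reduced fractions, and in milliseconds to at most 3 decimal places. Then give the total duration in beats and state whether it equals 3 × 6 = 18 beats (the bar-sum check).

1) 0.0ms=0b +1651.376ms=3b
2) 1651.376ms=3b +1651.376ms=3b
3) 3302.752ms=6b +330.275ms=3/5b
4) 3633.028ms=33/5b +330.275ms=3/5b
5) 3963.303ms=36/5b +330.275ms=3/5b
6) 4293.578ms=39/5b +330.275ms=3/5b
7) 4623.853ms=42/5b +330.275ms=3/5b
8) 4954.128ms=9b +1651.376ms=3b
9) 6605.505ms=12b +1651.376ms=3b
10) 8256.881ms=15b +1651.376ms=3b
Σ=18b of 18 (109bpm 6/8) — PASS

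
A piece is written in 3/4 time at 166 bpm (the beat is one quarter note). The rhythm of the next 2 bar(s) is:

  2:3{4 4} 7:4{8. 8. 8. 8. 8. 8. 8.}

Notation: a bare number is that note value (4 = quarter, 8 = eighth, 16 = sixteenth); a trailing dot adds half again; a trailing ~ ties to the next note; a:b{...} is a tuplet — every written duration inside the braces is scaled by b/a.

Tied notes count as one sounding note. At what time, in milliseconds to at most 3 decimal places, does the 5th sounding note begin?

1. 0.0ms @ 0 + 542.169ms (3/2)
2. 542.169ms @ 3/2 + 542.169ms (3/2)
3. 1084.337ms @ 3 + 154.905ms (3/7)
4. 1239.243ms @ 24/7 + 154.905ms (3/7)
5. 1394.148ms @ 27/7 + 154.905ms (3/7)
6. 1549.053ms @ 30/7 + 154.905ms (3/7)
7. 1703.959ms @ 33/7 + 154.905ms (3/7)
8. 1858.864ms @ 36/7 + 154.905ms (3/7)
9. 2013.769ms @ 39/7 + 154.905ms (3/7)

note 5 onset = 27/7b = 1394.148ms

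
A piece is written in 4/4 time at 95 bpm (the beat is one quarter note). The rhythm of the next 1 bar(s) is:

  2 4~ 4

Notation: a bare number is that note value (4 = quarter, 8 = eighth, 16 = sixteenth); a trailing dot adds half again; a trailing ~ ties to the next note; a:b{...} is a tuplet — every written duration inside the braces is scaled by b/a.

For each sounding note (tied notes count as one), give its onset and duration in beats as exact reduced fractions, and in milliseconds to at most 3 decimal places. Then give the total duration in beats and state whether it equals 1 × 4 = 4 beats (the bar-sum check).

1) 0.0ms=0b +1263.158ms=2b
2) 1263.158ms=2b +1263.158ms=2b
Σ=4b of 4 (95bpm 4/4) — PASS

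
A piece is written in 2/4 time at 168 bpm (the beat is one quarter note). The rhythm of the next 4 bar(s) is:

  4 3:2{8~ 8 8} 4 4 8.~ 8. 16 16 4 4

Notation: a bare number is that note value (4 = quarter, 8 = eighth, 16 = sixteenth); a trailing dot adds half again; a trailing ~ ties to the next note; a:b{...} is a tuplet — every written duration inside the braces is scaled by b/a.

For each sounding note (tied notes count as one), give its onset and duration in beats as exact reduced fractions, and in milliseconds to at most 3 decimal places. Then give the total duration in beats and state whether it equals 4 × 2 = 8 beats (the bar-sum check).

1) 0.0ms=0b +357.143ms=1b
2) 357.143ms=1b +238.095ms=2/3b
3) 595.238ms=5/3b +119.048ms=1/3b
4) 714.286ms=2b +357.143ms=1b
5) 1071.429ms=3b +357.143ms=1b
6) 1428.571ms=4b +535.714ms=3/2b
7) 1964.286ms=11/2b +89.286ms=1/4b
8) 2053.571ms=23/4b +89.286ms=1/4b
9) 2142.857ms=6b +357.143ms=1b
10) 2500.0ms=7b +357.143ms=1b
Σ=8b of 8 (168bpm 2/4) — PASS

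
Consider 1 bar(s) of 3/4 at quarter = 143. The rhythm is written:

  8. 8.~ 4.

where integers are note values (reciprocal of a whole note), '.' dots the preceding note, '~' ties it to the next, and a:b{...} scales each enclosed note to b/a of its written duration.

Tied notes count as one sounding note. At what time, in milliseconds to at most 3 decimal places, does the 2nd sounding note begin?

1. 0.0ms @ 0 + 314.685ms (3/4)
2. 314.685ms @ 3/4 + 944.056ms (9/4)

note 2 onset = 3/4b = 314.685ms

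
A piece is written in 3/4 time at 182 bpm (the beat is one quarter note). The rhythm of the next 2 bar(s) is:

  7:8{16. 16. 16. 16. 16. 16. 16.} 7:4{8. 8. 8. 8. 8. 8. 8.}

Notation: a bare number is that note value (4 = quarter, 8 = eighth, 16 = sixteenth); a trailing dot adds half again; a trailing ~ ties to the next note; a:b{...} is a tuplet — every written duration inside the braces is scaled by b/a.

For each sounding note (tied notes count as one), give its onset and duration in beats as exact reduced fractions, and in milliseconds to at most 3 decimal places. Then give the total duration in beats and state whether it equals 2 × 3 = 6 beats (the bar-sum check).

1) 0.0ms=0b +141.287ms=3/7b
2) 141.287ms=3/7b +141.287ms=3/7b
3) 282.575ms=6/7b +141.287ms=3/7b
4) 423.862ms=9/7b +141.287ms=3/7b
5) 565.149ms=12/7b +141.287ms=3/7b
6) 706.436ms=15/7b +141.287ms=3/7b
7) 847.724ms=18/7b +141.287ms=3/7b
8) 989.011ms=3b +141.287ms=3/7b
9) 1130.298ms=24/7b +141.287ms=3/7b
10) 1271.586ms=27/7b +141.287ms=3/7b
11) 1412.873ms=30/7b +141.287ms=3/7b
12) 1554.16ms=33/7b +141.287ms=3/7b
13) 1695.447ms=36/7b +141.287ms=3/7b
14) 1836.735ms=39/7b +141.287ms=3/7b
Σ=6b of 6 (182bpm 3/4) — PASS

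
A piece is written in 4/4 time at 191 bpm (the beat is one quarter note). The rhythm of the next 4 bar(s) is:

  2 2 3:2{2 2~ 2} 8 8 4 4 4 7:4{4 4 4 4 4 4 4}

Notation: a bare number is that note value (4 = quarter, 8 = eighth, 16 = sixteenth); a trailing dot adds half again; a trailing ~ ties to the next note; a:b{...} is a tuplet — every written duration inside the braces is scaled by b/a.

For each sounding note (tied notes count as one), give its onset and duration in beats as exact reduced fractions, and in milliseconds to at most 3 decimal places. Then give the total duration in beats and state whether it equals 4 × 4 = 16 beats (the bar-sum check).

1) 0.0ms=0b +628.272ms=2b
2) 628.272ms=2b +628.272ms=2b
3) 1256.545ms=4b +418.848ms=4/3b
4) 1675.393ms=16/3b +837.696ms=8/3b
5) 2513.089ms=8b +157.068ms=1/2b
6) 2670.157ms=17/2b +157.068ms=1/2b
7) 2827.225ms=9b +314.136ms=1b
8) 3141.361ms=10b +314.136ms=1b
9) 3455.497ms=11b +314.136ms=1b
10) 3769.634ms=12b +179.506ms=4/7b
11) 3949.14ms=88/7b +179.506ms=4/7b
12) 4128.646ms=92/7b +179.506ms=4/7b
13) 4308.153ms=96/7b +179.506ms=4/7b
14) 4487.659ms=100/7b +179.506ms=4/7b
15) 4667.165ms=104/7b +179.506ms=4/7b
16) 4846.672ms=108/7b +179.506ms=4/7b
Σ=16b of 16 (191bpm 4/4) — PASS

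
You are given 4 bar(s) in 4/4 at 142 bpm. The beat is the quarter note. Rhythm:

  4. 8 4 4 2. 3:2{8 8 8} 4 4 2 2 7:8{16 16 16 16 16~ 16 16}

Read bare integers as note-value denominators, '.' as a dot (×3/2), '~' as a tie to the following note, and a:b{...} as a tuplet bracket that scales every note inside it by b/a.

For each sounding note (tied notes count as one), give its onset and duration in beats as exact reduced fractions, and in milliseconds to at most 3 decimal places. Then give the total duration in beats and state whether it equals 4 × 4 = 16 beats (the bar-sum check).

1) 0.0ms=0b +633.803ms=3/2b
2) 633.803ms=3/2b +211.268ms=1/2b
3) 845.07ms=2b +422.535ms=1b
4) 1267.606ms=3b +422.535ms=1b
5) 1690.141ms=4b +1267.606ms=3b
6) 2957.746ms=7b +140.845ms=1/3b
7) 3098.592ms=22/3b +140.845ms=1/3b
8) 3239.437ms=23/3b +140.845ms=1/3b
9) 3380.282ms=8b +422.535ms=1b
10) 3802.817ms=9b +422.535ms=1b
11) 4225.352ms=10b +845.07ms=2b
12) 5070.423ms=12b +845.07ms=2b
13) 5915.493ms=14b +120.724ms=2/7b
14) 6036.217ms=100/7b +120.724ms=2/7b
15) 6156.942ms=102/7b +120.724ms=2/7b
16) 6277.666ms=104/7b +120.724ms=2/7b
17) 6398.39ms=106/7b +241.449ms=4/7b
18) 6639.839ms=110/7b +120.724ms=2/7b
Σ=16b of 16 (142bpm 4/4) — PASS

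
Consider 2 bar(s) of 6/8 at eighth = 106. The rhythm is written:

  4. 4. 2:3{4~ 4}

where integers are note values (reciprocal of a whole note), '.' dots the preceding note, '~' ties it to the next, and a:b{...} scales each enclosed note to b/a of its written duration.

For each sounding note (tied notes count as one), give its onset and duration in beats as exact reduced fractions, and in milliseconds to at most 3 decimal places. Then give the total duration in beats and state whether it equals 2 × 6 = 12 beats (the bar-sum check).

1) 0.0ms=0b +1698.113ms=3b
2) 1698.113ms=3b +1698.113ms=3b
3) 3396.226ms=6b +3396.226ms=6b
Σ=12b of 12 (106bpm 6/8) — PASS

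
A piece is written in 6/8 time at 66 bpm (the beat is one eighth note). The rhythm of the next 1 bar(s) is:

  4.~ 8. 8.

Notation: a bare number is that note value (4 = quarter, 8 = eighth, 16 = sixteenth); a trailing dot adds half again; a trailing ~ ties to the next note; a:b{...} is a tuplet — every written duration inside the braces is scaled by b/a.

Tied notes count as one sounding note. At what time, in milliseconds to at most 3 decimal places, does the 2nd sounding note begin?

note 2 onset = 9/2b = 4090.909ms

1. 0.0ms @ 0 + 4090.909ms (9/2)
2. 4090.909ms @ 9/2 + 1363.636ms (3/2)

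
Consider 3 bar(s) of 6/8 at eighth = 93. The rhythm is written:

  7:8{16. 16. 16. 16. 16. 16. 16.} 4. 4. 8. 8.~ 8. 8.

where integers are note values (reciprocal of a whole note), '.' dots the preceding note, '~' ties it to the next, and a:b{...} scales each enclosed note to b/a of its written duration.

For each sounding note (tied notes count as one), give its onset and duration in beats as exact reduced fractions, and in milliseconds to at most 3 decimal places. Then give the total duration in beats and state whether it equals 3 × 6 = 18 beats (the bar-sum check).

1) 0.0ms=0b +552.995ms=6/7b
2) 552.995ms=6/7b +552.995ms=6/7b
3) 1105.991ms=12/7b +552.995ms=6/7b
4) 1658.986ms=18/7b +552.995ms=6/7b
5) 2211.982ms=24/7b +552.995ms=6/7b
6) 2764.977ms=30/7b +552.995ms=6/7b
7) 3317.972ms=36/7b +552.995ms=6/7b
8) 3870.968ms=6b +1935.484ms=3b
9) 5806.452ms=9b +1935.484ms=3b
10) 7741.935ms=12b +967.742ms=3/2b
11) 8709.677ms=27/2b +1935.484ms=3b
12) 10645.161ms=33/2b +967.742ms=3/2b
Σ=18b of 18 (93bpm 6/8) — PASS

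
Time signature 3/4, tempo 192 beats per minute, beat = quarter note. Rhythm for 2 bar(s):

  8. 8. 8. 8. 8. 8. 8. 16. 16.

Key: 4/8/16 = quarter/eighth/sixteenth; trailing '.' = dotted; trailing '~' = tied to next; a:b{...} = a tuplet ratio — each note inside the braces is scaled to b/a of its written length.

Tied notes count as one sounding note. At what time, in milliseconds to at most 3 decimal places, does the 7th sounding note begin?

1. 0.0ms @ 0 + 234.375ms (3/4)
2. 234.375ms @ 3/4 + 234.375ms (3/4)
3. 468.75ms @ 3/2 + 234.375ms (3/4)
4. 703.125ms @ 9/4 + 234.375ms (3/4)
5. 937.5ms @ 3 + 234.375ms (3/4)
6. 1171.875ms @ 15/4 + 234.375ms (3/4)
7. 1406.25ms @ 9/2 + 234.375ms (3/4)
8. 1640.625ms @ 21/4 + 117.188ms (3/8)
9. 1757.812ms @ 45/8 + 117.188ms (3/8)

note 7 onset = 9/2b = 1406.25ms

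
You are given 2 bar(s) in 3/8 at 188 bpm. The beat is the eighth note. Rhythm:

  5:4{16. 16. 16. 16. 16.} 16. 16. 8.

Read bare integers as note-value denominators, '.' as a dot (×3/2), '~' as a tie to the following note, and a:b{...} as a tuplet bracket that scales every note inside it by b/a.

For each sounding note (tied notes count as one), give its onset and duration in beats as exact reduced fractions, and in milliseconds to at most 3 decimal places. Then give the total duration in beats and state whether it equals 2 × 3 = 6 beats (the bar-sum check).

1) 0.0ms=0b +191.489ms=3/5b
2) 191.489ms=3/5b +191.489ms=3/5b
3) 382.979ms=6/5b +191.489ms=3/5b
4) 574.468ms=9/5b +191.489ms=3/5b
5) 765.957ms=12/5b +191.489ms=3/5b
6) 957.447ms=3b +239.362ms=3/4b
7) 1196.809ms=15/4b +239.362ms=3/4b
8) 1436.17ms=9/2b +478.723ms=3/2b
Σ=6b of 6 (188bpm 3/8) — PASS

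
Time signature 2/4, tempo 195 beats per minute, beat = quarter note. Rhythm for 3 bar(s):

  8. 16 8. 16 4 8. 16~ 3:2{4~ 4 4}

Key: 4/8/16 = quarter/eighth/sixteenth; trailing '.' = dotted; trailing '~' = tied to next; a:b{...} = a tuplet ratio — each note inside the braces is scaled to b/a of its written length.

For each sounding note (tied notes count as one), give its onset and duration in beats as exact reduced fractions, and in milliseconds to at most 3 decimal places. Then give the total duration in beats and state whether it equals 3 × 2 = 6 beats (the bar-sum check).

1) 0.0ms=0b +230.769ms=3/4b
2) 230.769ms=3/4b +76.923ms=1/4b
3) 307.692ms=1b +230.769ms=3/4b
4) 538.462ms=7/4b +76.923ms=1/4b
5) 615.385ms=2b +307.692ms=1b
6) 923.077ms=3b +230.769ms=3/4b
7) 1153.846ms=15/4b +487.179ms=19/12b
8) 1641.026ms=16/3b +205.128ms=2/3b
Σ=6b of 6 (195bpm 2/4) — PASS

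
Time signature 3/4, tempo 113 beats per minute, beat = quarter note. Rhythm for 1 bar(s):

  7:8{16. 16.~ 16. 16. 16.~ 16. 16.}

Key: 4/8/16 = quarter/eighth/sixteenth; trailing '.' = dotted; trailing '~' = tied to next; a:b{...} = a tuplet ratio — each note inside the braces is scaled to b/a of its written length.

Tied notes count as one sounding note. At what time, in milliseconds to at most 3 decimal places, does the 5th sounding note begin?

1. 0.0ms @ 0 + 227.56ms (3/7)
2. 227.56ms @ 3/7 + 455.12ms (6/7)
3. 682.68ms @ 9/7 + 227.56ms (3/7)
4. 910.24ms @ 12/7 + 455.12ms (6/7)
5. 1365.36ms @ 18/7 + 227.56ms (3/7)

note 5 onset = 18/7b = 1365.36ms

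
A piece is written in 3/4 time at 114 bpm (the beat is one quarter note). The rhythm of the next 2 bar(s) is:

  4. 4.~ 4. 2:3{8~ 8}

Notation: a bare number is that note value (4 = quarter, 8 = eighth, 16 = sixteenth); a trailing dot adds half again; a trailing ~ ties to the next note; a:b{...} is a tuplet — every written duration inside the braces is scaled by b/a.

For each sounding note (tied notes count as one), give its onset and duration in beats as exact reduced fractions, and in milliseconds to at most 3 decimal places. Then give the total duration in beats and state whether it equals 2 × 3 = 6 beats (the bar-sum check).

1) 0.0ms=0b +789.474ms=3/2b
2) 789.474ms=3/2b +1578.947ms=3b
3) 2368.421ms=9/2b +789.474ms=3/2b
Σ=6b of 6 (114bpm 3/4) — PASS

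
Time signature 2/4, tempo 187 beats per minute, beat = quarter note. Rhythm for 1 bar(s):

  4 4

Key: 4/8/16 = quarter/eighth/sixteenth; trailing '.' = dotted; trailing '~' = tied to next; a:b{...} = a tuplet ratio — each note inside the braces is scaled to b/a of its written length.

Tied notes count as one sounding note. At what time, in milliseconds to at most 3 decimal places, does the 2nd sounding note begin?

note 2 onset = 1b = 320.856ms

1. 0.0ms @ 0 + 320.856ms (1)
2. 320.856ms @ 1 + 320.856ms (1)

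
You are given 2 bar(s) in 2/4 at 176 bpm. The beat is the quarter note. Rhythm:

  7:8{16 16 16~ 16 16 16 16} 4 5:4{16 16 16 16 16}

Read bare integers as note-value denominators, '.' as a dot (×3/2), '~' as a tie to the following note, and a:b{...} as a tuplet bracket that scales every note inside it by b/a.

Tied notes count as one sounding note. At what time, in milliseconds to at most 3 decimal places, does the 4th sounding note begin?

note 4 onset = 8/7b = 389.61ms

1. 0.0ms @ 0 + 97.403ms (2/7)
2. 97.403ms @ 2/7 + 97.403ms (2/7)
3. 194.805ms @ 4/7 + 194.805ms (4/7)
4. 389.61ms @ 8/7 + 97.403ms (2/7)
5. 487.013ms @ 10/7 + 97.403ms (2/7)
6. 584.416ms @ 12/7 + 97.403ms (2/7)
7. 681.818ms @ 2 + 340.909ms (1)
8. 1022.727ms @ 3 + 68.182ms (1/5)
9. 1090.909ms @ 16/5 + 68.182ms (1/5)
10. 1159.091ms @ 17/5 + 68.182ms (1/5)
11. 1227.273ms @ 18/5 + 68.182ms (1/5)
12. 1295.455ms @ 19/5 + 68.182ms (1/5)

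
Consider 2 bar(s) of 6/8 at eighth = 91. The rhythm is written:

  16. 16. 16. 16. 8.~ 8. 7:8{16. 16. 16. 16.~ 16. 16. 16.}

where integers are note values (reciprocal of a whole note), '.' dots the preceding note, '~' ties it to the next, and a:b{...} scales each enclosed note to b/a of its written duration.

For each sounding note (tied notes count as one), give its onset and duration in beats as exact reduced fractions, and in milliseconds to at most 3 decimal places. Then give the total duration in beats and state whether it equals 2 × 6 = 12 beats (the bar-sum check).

1) 0.0ms=0b +494.505ms=3/4b
2) 494.505ms=3/4b +494.505ms=3/4b
3) 989.011ms=3/2b +494.505ms=3/4b
4) 1483.516ms=9/4b +494.505ms=3/4b
5) 1978.022ms=3b +1978.022ms=3b
6) 3956.044ms=6b +565.149ms=6/7b
7) 4521.193ms=48/7b +565.149ms=6/7b
8) 5086.342ms=54/7b +565.149ms=6/7b
9) 5651.491ms=60/7b +1130.298ms=12/7b
10) 6781.79ms=72/7b +565.149ms=6/7b
11) 7346.939ms=78/7b +565.149ms=6/7b
Σ=12b of 12 (91bpm 6/8) — PASS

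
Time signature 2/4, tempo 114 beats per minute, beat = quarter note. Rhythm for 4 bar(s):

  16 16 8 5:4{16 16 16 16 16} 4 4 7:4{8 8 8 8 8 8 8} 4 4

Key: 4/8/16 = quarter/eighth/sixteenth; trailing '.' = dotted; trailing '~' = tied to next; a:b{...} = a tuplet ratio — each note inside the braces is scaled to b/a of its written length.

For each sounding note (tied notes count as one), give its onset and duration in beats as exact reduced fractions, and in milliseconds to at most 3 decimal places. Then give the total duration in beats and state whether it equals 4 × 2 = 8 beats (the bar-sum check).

1) 0.0ms=0b +131.579ms=1/4b
2) 131.579ms=1/4b +131.579ms=1/4b
3) 263.158ms=1/2b +263.158ms=1/2b
4) 526.316ms=1b +105.263ms=1/5b
5) 631.579ms=6/5b +105.263ms=1/5b
6) 736.842ms=7/5b +105.263ms=1/5b
7) 842.105ms=8/5b +105.263ms=1/5b
8) 947.368ms=9/5b +105.263ms=1/5b
9) 1052.632ms=2b +526.316ms=1b
10) 1578.947ms=3b +526.316ms=1b
11) 2105.263ms=4b +150.376ms=2/7b
12) 2255.639ms=30/7b +150.376ms=2/7b
13) 2406.015ms=32/7b +150.376ms=2/7b
14) 2556.391ms=34/7b +150.376ms=2/7b
15) 2706.767ms=36/7b +150.376ms=2/7b
16) 2857.143ms=38/7b +150.376ms=2/7b
17) 3007.519ms=40/7b +150.376ms=2/7b
18) 3157.895ms=6b +526.316ms=1b
19) 3684.211ms=7b +526.316ms=1b
Σ=8b of 8 (114bpm 2/4) — PASS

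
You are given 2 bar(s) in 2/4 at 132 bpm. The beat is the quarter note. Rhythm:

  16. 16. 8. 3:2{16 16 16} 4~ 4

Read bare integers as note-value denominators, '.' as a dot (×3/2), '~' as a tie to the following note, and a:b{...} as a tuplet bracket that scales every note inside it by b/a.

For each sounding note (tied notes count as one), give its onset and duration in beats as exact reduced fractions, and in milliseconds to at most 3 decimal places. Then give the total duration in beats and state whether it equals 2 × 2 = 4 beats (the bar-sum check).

1) 0.0ms=0b +170.455ms=3/8b
2) 170.455ms=3/8b +170.455ms=3/8b
3) 340.909ms=3/4b +340.909ms=3/4b
4) 681.818ms=3/2b +75.758ms=1/6b
5) 757.576ms=5/3b +75.758ms=1/6b
6) 833.333ms=11/6b +75.758ms=1/6b
7) 909.091ms=2b +909.091ms=2b
Σ=4b of 4 (132bpm 2/4) — PASS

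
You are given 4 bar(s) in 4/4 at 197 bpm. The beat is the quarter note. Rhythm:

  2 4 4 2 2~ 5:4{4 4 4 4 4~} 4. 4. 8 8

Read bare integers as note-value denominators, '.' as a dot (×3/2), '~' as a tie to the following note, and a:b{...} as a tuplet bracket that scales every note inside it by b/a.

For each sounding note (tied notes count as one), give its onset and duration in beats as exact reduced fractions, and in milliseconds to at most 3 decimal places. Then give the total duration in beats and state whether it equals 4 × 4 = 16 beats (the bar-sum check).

1) 0.0ms=0b +609.137ms=2b
2) 609.137ms=2b +304.569ms=1b
3) 913.706ms=3b +304.569ms=1b
4) 1218.274ms=4b +609.137ms=2b
5) 1827.411ms=6b +852.792ms=14/5b
6) 2680.203ms=44/5b +243.655ms=4/5b
7) 2923.858ms=48/5b +243.655ms=4/5b
8) 3167.513ms=52/5b +243.655ms=4/5b
9) 3411.168ms=56/5b +700.508ms=23/10b
10) 4111.675ms=27/2b +456.853ms=3/2b
11) 4568.528ms=15b +152.284ms=1/2b
12) 4720.812ms=31/2b +152.284ms=1/2b
Σ=16b of 16 (197bpm 4/4) — PASS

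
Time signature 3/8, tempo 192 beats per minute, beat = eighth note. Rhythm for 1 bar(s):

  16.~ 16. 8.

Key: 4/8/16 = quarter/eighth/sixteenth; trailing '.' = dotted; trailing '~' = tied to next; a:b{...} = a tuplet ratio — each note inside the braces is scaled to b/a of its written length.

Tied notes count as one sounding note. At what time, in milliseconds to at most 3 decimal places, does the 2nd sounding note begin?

note 2 onset = 3/2b = 468.75ms

1. 0.0ms @ 0 + 468.75ms (3/2)
2. 468.75ms @ 3/2 + 468.75ms (3/2)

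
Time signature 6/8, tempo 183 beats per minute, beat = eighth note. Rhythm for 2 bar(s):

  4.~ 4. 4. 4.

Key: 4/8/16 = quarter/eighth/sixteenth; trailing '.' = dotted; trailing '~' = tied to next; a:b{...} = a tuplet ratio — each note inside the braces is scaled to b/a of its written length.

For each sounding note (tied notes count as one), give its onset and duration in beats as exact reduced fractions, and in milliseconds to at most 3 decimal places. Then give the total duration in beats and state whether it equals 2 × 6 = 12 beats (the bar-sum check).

1) 0.0ms=0b +1967.213ms=6b
2) 1967.213ms=6b +983.607ms=3b
3) 2950.82ms=9b +983.607ms=3b
Σ=12b of 12 (183bpm 6/8) — PASS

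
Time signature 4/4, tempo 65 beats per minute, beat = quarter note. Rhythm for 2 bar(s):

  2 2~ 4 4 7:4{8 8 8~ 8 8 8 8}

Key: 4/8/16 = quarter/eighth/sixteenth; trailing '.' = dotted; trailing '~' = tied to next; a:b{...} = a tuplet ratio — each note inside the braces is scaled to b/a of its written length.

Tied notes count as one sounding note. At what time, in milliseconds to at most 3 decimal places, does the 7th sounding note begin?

1. 0.0ms @ 0 + 1846.154ms (2)
2. 1846.154ms @ 2 + 2769.231ms (3)
3. 4615.385ms @ 5 + 923.077ms (1)
4. 5538.462ms @ 6 + 263.736ms (2/7)
5. 5802.198ms @ 44/7 + 263.736ms (2/7)
6. 6065.934ms @ 46/7 + 527.473ms (4/7)
7. 6593.407ms @ 50/7 + 263.736ms (2/7)
8. 6857.143ms @ 52/7 + 263.736ms (2/7)
9. 7120.879ms @ 54/7 + 263.736ms (2/7)

note 7 onset = 50/7b = 6593.407ms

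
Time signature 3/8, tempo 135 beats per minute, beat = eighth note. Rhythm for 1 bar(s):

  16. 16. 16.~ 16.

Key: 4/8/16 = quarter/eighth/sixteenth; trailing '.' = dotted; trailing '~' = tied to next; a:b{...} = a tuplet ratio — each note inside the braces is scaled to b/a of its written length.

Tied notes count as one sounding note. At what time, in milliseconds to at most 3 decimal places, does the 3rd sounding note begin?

note 3 onset = 3/2b = 666.667ms

1. 0.0ms @ 0 + 333.333ms (3/4)
2. 333.333ms @ 3/4 + 333.333ms (3/4)
3. 666.667ms @ 3/2 + 666.667ms (3/2)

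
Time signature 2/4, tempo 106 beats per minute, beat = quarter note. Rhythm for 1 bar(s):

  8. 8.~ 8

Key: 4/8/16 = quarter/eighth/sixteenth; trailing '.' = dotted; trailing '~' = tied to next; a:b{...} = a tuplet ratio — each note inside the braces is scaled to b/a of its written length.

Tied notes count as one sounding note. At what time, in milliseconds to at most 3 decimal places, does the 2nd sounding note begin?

note 2 onset = 3/4b = 424.528ms

1. 0.0ms @ 0 + 424.528ms (3/4)
2. 424.528ms @ 3/4 + 707.547ms (5/4)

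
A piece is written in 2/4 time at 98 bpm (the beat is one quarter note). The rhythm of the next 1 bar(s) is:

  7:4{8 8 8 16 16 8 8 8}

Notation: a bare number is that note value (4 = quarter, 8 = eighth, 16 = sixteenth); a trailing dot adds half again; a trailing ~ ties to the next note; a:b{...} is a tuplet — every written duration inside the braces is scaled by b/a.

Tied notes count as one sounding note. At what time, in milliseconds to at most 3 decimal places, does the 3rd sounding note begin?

1. 0.0ms @ 0 + 174.927ms (2/7)
2. 174.927ms @ 2/7 + 174.927ms (2/7)
3. 349.854ms @ 4/7 + 174.927ms (2/7)
4. 524.781ms @ 6/7 + 87.464ms (1/7)
5. 612.245ms @ 1 + 87.464ms (1/7)
6. 699.708ms @ 8/7 + 174.927ms (2/7)
7. 874.636ms @ 10/7 + 174.927ms (2/7)
8. 1049.563ms @ 12/7 + 174.927ms (2/7)

note 3 onset = 4/7b = 349.854ms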